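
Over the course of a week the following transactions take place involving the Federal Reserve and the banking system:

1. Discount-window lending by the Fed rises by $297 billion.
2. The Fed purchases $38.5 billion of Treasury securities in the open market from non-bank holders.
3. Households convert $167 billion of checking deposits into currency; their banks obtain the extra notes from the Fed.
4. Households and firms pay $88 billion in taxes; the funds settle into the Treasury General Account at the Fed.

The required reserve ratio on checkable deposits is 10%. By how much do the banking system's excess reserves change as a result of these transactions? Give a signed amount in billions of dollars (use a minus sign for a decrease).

Discount-window loan $297 billion: reserves +$297B, deposits 0.
Asset purchase (from non-banks) $38.5 billion: reserves +$38.5B, deposits +$38.5B.
Currency withdrawal $167 billion: reserves −$167B, deposits −$167B.
Government account inflow $88 billion: reserves −$88B, deposits −$88B.
Totals: Δreserves = +$80.5B, Δdeposits = −$216.5B.
Δrequired reserves = 10% × −$216.5B = −$21.65B.
Δexcess reserves = Δreserves − Δrequired = +$80.5B − (−$21.65B) = +$102.15 billion.

+$102.15 billion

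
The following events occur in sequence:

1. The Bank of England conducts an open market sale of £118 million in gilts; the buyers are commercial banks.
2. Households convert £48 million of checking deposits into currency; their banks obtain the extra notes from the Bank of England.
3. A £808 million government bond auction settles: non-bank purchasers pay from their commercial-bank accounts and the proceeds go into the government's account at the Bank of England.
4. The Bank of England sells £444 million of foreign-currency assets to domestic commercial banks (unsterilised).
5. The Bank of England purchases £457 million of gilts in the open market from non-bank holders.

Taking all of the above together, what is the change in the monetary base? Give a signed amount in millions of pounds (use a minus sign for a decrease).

-£913 million

Bank of England balance sheet:
  Assets:      Securities +£339M, Foreign assets −£444M
  Liabilities: Bank reserves −£961M, Currency in circulation +£48M, Government deposits +£808M
Commercial banking system:
  Assets:      Reserves at CB −£961M, Securities +£118M, Foreign assets +£444M
  Liabilities: Checkable deposits −£399M
Monetary base = currency + reserves: +£48M + (−£961M) = -£913 million.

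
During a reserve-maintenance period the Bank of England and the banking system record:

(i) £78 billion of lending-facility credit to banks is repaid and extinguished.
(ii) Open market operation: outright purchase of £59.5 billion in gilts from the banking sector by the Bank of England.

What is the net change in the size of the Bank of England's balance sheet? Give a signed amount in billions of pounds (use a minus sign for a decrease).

-£18.5 billion

Discount-window repayment £78 billion: a Bank of England asset is shed → −£78B.
OMO purchase (from banks) £59.5 billion: a Bank of England asset is acquired → +£59.5B.
Net: −78 + 59.5 = -£18.5 billion.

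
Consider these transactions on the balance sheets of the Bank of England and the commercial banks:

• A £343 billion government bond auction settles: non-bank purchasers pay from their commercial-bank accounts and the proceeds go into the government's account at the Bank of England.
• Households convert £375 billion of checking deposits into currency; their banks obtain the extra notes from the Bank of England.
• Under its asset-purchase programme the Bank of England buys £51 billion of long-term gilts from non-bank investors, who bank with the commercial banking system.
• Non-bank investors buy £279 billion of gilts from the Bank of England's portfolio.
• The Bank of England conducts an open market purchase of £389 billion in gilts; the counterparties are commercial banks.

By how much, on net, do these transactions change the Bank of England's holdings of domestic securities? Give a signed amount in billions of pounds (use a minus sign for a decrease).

Bank of England balance sheet:
  Assets:      Securities +£161B
  Liabilities: Bank reserves −£557B, Currency in circulation +£375B, Government deposits +£343B
Commercial banking system:
  Assets:      Reserves at CB −£557B, Securities −£389B
  Liabilities: Checkable deposits −£946B
So the change in the Bank of England's holdings of domestic securities is +£161 billion.

+£161 billion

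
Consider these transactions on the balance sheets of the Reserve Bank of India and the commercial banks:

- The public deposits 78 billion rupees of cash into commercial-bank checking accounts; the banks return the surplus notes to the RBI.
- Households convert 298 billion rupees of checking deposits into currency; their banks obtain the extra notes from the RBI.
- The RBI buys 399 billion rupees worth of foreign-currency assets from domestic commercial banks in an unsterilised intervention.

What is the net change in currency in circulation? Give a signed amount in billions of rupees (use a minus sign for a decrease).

Currency deposit 78 billion rupees: notes return to the central bank → −78B.
Currency withdrawal 298 billion rupees: notes leave the central bank → +298B.
FX purchase 399 billion rupees: no currency enters or leaves circulation → 0.
Net: −78 + 298 + 0 = +220 billion.

+220 billion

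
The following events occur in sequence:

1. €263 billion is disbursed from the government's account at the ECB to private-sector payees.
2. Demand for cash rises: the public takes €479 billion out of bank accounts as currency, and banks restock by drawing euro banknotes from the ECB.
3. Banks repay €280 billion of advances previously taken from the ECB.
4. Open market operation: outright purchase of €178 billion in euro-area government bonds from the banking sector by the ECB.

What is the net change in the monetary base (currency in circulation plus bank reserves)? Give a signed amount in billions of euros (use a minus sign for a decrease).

Government spending €263 billion: a non-base liability converts back to reserves → +€263B.
Currency withdrawal €479 billion: just a shift between currency and reserves — both are base money → 0.
Discount-window repayment €280 billion: ECB balance sheet contracts → −€280B.
OMO purchase (from banks) €178 billion: ECB balance sheet expands → +€178B.
Net: 263 + 0 − 280 + 178 = +€161 billion.

+€161 billion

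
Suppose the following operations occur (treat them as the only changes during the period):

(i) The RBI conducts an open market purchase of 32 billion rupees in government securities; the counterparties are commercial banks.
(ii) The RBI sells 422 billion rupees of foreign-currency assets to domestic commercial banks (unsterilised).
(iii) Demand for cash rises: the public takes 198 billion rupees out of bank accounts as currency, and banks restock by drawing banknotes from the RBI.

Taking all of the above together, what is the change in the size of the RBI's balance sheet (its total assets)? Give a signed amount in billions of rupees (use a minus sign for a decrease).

-390 billion

OMO purchase (from banks) 32 billion rupees: an RBI asset is acquired → +32B.
FX sale 422 billion rupees: an RBI asset is shed → −422B.
Currency withdrawal 198 billion rupees: only the composition of liabilities changes → 0.
Net: 32 − 422 + 0 = -390 billion.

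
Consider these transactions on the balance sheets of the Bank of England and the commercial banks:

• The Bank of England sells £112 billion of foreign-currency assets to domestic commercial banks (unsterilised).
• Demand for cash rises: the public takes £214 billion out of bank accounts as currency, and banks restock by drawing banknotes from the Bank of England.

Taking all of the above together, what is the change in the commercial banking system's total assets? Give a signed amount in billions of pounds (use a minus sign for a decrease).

FX sale £112 billion: just an asset swap on bank balance sheets → 0.
Currency withdrawal £214 billion: bank balance sheets shrink → −£214B.
Net: 0 − 214 = -£214 billion.

-£214 billion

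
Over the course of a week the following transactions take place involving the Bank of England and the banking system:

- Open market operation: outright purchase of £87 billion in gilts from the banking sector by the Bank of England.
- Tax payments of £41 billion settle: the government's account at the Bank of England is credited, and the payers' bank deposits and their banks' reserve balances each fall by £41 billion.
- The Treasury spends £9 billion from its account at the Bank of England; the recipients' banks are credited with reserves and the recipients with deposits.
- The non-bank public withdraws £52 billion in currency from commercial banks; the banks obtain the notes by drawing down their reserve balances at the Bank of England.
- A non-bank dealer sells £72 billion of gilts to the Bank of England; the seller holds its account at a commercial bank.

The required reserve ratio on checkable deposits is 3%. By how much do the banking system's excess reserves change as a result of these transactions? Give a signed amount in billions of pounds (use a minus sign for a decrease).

OMO purchase (from banks) £87 billion: reserves +£87B, deposits 0.
Government account inflow £41 billion: reserves −£41B, deposits −£41B.
Government spending £9 billion: reserves +£9B, deposits +£9B.
Currency withdrawal £52 billion: reserves −£52B, deposits −£52B.
Asset purchase (from non-banks) £72 billion: reserves +£72B, deposits +£72B.
Totals: Δreserves = +£75B, Δdeposits = −£12B.
Δrequired reserves = 3% × −£12B = −£0.36B.
Δexcess reserves = Δreserves − Δrequired = +£75B − (−£0.36B) = +£75.36 billion.

+£75.36 billion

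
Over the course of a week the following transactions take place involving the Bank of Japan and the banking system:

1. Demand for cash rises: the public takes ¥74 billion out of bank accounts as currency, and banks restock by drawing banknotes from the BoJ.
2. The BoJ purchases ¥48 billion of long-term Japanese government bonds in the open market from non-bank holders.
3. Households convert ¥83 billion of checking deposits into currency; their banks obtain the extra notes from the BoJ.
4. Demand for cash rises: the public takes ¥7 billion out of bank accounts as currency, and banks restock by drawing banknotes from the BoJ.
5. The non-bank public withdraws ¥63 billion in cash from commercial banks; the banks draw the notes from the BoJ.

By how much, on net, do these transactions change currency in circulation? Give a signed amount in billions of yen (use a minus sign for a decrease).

+¥227 billion

BoJ balance sheet:
  Assets:      Securities +¥48B
  Liabilities: Bank reserves −¥179B, Currency in circulation +¥227B
Commercial banking system:
  Assets:      Reserves at CB −¥179B
  Liabilities: Checkable deposits −¥179B
So the change in currency in circulation is +¥227 billion.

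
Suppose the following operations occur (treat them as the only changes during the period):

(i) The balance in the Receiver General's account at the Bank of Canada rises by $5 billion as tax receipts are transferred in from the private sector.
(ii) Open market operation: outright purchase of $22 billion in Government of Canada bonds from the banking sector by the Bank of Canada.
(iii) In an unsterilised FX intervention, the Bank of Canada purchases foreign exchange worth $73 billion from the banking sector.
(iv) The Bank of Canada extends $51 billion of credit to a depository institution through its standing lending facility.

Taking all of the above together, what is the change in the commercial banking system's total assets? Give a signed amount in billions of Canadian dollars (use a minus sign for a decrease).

Government account inflow $5 billion: bank balance sheets shrink → −$5B.
OMO purchase (from banks) $22 billion: just an asset swap on bank balance sheets → 0.
FX purchase $73 billion: just an asset swap on bank balance sheets → 0.
Discount-window loan $51 billion: bank balance sheets expand → +$51B.
Net: −5 + 0 + 0 + 51 = +$46 billion.

+$46 billion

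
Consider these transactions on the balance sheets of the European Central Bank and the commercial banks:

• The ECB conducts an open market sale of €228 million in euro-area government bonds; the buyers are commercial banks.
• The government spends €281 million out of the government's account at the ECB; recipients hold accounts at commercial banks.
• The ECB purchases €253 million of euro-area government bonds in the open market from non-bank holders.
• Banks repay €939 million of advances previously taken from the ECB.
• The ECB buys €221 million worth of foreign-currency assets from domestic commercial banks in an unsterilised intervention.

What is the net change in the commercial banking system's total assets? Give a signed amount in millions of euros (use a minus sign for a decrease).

-€405 million

ECB balance sheet:
  Assets:      Securities +€25M, Loans to banks −€939M, Foreign assets +€221M
  Liabilities: Bank reserves −€412M, Government deposits −€281M
Commercial banking system:
  Assets:      Reserves at CB −€412M, Securities +€228M, Foreign assets −€221M
  Liabilities: Checkable deposits +€534M, Borrowings from CB −€939M
Change in total bank assets = -€405 million.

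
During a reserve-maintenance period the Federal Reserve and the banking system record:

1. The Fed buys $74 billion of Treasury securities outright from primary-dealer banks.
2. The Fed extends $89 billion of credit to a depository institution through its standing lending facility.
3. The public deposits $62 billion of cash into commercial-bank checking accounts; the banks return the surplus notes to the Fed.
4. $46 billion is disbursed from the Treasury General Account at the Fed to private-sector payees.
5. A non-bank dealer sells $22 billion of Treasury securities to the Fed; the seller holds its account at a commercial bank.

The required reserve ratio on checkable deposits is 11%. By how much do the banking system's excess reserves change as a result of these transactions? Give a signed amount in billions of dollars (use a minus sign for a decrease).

OMO purchase (from banks) $74 billion: reserves +$74B, deposits 0.
Discount-window loan $89 billion: reserves +$89B, deposits 0.
Currency deposit $62 billion: reserves +$62B, deposits +$62B.
Government spending $46 billion: reserves +$46B, deposits +$46B.
Asset purchase (from non-banks) $22 billion: reserves +$22B, deposits +$22B.
Totals: Δreserves = +$293B, Δdeposits = +$130B.
Δrequired reserves = 11% × +$130B = +$14.3B.
Δexcess reserves = Δreserves − Δrequired = +$293B − (+$14.3B) = +$278.7 billion.

+$278.7 billion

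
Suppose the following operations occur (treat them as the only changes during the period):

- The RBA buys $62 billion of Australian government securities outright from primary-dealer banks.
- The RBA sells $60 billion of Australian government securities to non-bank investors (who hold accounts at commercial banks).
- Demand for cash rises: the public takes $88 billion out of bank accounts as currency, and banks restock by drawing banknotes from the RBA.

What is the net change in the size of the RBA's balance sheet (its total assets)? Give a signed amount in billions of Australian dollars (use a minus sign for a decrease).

+$2 billion

OMO purchase (from banks) $62 billion: an RBA asset is acquired → +$62B.
Asset sale (to non-banks) $60 billion: an RBA asset is shed → −$60B.
Currency withdrawal $88 billion: only the composition of liabilities changes → 0.
Net: 62 − 60 + 0 = +$2 billion.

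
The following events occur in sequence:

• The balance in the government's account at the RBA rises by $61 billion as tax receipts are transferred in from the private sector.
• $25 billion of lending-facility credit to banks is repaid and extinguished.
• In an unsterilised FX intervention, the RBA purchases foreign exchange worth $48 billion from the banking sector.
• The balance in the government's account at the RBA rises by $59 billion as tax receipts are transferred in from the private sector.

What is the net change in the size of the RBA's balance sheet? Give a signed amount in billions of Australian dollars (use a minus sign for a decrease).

RBA balance sheet:
  Assets:      Loans to banks −$25B, Foreign assets +$48B
  Liabilities: Bank reserves −$97B, Government deposits +$120B
Commercial banking system:
  Assets:      Reserves at CB −$97B, Foreign assets −$48B
  Liabilities: Checkable deposits −$120B, Borrowings from CB −$25B
Change in total RBA assets = +$23 billion.

+$23 billion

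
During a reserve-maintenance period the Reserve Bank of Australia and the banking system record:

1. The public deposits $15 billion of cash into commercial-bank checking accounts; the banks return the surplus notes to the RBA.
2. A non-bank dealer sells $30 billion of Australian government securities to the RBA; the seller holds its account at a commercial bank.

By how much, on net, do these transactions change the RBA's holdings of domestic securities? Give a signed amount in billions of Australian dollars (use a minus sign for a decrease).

+$30 billion

RBA balance sheet:
  Assets:      Securities +$30B
  Liabilities: Bank reserves +$45B, Currency in circulation −$15B
So the change in the RBA's holdings of domestic securities is +$30 billion.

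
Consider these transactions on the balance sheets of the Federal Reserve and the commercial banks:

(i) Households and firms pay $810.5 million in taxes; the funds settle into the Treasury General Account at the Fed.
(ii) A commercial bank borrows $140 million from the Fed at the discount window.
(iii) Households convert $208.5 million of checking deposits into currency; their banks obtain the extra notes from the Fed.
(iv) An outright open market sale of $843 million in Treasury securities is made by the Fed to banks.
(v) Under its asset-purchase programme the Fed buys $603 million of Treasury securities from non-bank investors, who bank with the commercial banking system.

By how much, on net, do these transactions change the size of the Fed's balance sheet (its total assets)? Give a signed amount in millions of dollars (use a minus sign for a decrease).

-$100 million

Government account inflow $810.5 million: only the composition of liabilities changes → 0.
Discount-window loan $140 million: a Fed asset is acquired → +$140M.
Currency withdrawal $208.5 million: only the composition of liabilities changes → 0.
OMO sale (to banks) $843 million: a Fed asset is shed → −$843M.
Asset purchase (from non-banks) $603 million: a Fed asset is acquired → +$603M.
Net: 0 + 140 + 0 − 843 + 603 = -$100 million.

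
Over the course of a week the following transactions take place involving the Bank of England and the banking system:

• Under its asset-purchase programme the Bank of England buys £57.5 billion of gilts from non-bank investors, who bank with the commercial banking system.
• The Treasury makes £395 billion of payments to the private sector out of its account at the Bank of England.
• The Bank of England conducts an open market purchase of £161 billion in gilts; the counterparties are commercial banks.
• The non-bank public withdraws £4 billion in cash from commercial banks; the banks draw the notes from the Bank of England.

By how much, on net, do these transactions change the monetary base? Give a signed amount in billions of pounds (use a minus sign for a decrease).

Bank of England balance sheet:
  Assets:      Securities +£218.5B
  Liabilities: Bank reserves +£609.5B, Currency in circulation +£4B, Government deposits −£395B
Monetary base = currency + reserves: +£4B + (+£609.5B) = +£613.5 billion.

+£613.5 billion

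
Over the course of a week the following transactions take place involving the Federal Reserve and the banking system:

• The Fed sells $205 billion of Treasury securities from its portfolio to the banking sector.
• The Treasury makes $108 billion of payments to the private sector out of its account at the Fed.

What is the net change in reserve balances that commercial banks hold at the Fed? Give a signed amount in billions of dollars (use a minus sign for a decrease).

OMO sale (to banks) $205 billion: the buying banks pay out of their reserve balances → −$205B.
Government spending $108 billion: government payments flow into bank reserve accounts → +$108B.
Net: −205 + 108 = -$97 billion.

-$97 billion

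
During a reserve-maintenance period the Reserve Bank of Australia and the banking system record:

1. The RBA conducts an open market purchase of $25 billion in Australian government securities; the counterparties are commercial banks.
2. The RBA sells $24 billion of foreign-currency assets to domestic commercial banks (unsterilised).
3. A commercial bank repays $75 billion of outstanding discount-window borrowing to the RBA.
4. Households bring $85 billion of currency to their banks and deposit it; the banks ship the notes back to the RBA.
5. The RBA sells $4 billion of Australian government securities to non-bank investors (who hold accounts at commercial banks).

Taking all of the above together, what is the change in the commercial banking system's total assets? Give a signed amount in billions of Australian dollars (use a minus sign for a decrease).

+$6 billion

OMO purchase (from banks) $25 billion: just an asset swap on bank balance sheets → 0.
FX sale $24 billion: just an asset swap on bank balance sheets → 0.
Discount-window repayment $75 billion: bank balance sheets shrink → −$75B.
Currency deposit $85 billion: bank balance sheets expand → +$85B.
Asset sale (to non-banks) $4 billion: bank balance sheets shrink → −$4B.
Net: 0 + 0 − 75 + 85 − 4 = +$6 billion.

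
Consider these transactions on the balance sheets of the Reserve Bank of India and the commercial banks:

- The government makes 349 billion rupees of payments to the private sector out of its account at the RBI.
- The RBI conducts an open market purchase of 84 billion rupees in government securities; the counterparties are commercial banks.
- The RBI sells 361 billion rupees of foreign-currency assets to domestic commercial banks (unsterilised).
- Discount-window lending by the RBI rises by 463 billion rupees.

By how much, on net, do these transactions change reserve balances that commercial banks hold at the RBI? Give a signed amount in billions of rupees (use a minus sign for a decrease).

RBI balance sheet:
  Assets:      Securities +84B, Loans to banks +463B, Foreign assets −361B
  Liabilities: Bank reserves +535B, Government deposits −349B
So the change in reserve balances that commercial banks hold at the RBI is +535 billion.

+535 billion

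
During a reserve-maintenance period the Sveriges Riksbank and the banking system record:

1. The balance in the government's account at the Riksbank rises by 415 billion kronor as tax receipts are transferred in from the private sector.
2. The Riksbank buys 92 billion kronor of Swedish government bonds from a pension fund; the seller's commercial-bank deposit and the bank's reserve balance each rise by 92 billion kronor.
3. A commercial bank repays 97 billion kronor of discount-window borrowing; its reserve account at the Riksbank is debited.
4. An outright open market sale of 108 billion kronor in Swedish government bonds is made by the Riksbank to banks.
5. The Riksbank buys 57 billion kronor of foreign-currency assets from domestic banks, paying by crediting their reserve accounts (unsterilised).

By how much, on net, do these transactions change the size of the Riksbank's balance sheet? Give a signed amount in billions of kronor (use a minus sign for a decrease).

Government account inflow 415 billion kronor: only the composition of liabilities changes → 0.
Asset purchase (from non-banks) 92 billion kronor: a Riksbank asset is acquired → +92B.
Discount-window repayment 97 billion kronor: a Riksbank asset is shed → −97B.
OMO sale (to banks) 108 billion kronor: a Riksbank asset is shed → −108B.
FX purchase 57 billion kronor: a Riksbank asset is acquired → +57B.
Net: 0 + 92 − 97 − 108 + 57 = -56 billion.

-56 billion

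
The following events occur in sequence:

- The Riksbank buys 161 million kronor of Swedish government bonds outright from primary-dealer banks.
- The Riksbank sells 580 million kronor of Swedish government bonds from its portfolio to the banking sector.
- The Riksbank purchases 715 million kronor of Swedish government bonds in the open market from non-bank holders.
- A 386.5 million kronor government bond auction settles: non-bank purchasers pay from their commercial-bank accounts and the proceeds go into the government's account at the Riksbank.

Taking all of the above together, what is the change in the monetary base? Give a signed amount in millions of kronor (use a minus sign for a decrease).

Riksbank balance sheet:
  Assets:      Securities +296M
  Liabilities: Bank reserves −90.5M, Government deposits +386.5M
Commercial banking system:
  Assets:      Reserves at CB −90.5M, Securities +419M
  Liabilities: Checkable deposits +328.5M
Monetary base = currency + reserves: 0 + (−90.5M) = -90.5 million.

-90.5 million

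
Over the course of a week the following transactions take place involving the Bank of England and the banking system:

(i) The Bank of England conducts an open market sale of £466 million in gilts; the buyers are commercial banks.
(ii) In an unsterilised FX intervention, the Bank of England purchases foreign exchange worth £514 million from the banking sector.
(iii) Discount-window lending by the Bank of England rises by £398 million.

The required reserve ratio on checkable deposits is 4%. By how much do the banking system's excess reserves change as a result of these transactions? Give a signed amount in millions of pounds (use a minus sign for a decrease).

OMO sale (to banks) £466 million: reserves −£466M, deposits 0.
FX purchase £514 million: reserves +£514M, deposits 0.
Discount-window loan £398 million: reserves +£398M, deposits 0.
Totals: Δreserves = +£446M, Δdeposits = 0.
Δrequired reserves = 4% × 0 = 0.
Δexcess reserves = Δreserves − Δrequired = +£446M − (0) = +£446 million.

+£446 million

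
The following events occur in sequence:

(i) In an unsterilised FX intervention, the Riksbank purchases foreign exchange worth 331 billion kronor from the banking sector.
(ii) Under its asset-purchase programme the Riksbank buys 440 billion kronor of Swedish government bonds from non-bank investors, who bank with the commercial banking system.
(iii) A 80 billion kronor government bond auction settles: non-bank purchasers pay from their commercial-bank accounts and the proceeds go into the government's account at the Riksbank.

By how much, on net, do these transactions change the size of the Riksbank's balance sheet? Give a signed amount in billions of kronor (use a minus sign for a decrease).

+771 billion

Riksbank balance sheet:
  Assets:      Securities +440B, Foreign assets +331B
  Liabilities: Bank reserves +691B, Government deposits +80B
Commercial banking system:
  Assets:      Reserves at CB +691B, Foreign assets −331B
  Liabilities: Checkable deposits +360B
Change in total Riksbank assets = +771 billion.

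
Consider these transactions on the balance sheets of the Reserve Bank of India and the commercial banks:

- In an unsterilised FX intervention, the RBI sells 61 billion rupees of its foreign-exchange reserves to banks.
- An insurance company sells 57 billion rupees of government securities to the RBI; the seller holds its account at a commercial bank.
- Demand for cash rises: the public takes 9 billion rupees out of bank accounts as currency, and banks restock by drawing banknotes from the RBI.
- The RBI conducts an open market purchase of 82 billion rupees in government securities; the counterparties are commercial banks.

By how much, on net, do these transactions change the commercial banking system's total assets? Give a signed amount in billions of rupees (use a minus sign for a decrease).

RBI balance sheet:
  Assets:      Securities +139B, Foreign assets −61B
  Liabilities: Bank reserves +69B, Currency in circulation +9B
Commercial banking system:
  Assets:      Reserves at CB +69B, Securities −82B, Foreign assets +61B
  Liabilities: Checkable deposits +48B
Change in total bank assets = +48 billion.

+48 billion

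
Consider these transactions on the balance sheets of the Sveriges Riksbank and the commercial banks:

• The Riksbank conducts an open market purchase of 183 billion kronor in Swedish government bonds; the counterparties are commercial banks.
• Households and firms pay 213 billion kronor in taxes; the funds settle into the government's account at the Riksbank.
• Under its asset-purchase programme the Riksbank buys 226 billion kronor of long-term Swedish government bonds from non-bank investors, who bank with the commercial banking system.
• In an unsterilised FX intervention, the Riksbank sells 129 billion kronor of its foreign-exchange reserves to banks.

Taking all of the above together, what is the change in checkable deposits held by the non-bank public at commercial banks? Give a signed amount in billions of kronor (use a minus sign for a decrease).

+13 billion

Riksbank balance sheet:
  Assets:      Securities +409B, Foreign assets −129B
  Liabilities: Bank reserves +67B, Government deposits +213B
Commercial banking system:
  Assets:      Reserves at CB +67B, Securities −183B, Foreign assets +129B
  Liabilities: Checkable deposits +13B
So the change in checkable deposits held by the non-bank public at commercial banks is +13 billion.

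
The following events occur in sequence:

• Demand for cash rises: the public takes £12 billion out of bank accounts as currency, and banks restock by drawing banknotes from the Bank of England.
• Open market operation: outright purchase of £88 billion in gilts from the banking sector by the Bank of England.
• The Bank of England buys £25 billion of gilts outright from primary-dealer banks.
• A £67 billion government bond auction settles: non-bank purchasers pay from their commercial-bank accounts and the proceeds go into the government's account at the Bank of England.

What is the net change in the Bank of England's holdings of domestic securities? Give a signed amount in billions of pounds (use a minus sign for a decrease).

+£113 billion

Bank of England balance sheet:
  Assets:      Securities +£113B
  Liabilities: Bank reserves +£34B, Currency in circulation +£12B, Government deposits +£67B
Commercial banking system:
  Assets:      Reserves at CB +£34B, Securities −£113B
  Liabilities: Checkable deposits −£79B
So the change in the Bank of England's holdings of domestic securities is +£113 billion.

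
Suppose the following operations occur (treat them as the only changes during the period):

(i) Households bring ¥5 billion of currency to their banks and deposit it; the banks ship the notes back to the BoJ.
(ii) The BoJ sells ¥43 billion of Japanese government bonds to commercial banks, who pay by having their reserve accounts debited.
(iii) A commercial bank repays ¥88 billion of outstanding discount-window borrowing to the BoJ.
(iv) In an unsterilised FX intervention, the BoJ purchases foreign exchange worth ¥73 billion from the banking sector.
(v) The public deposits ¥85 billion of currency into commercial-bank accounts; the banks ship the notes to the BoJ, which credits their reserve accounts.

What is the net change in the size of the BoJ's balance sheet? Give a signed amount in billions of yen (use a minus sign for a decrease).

-¥58 billion

Currency deposit ¥5 billion: only the composition of liabilities changes → 0.
OMO sale (to banks) ¥43 billion: a BoJ asset is shed → −¥43B.
Discount-window repayment ¥88 billion: a BoJ asset is shed → −¥88B.
FX purchase ¥73 billion: a BoJ asset is acquired → +¥73B.
Currency deposit ¥85 billion: only the composition of liabilities changes → 0.
Net: 0 − 43 − 88 + 73 + 0 = -¥58 billion.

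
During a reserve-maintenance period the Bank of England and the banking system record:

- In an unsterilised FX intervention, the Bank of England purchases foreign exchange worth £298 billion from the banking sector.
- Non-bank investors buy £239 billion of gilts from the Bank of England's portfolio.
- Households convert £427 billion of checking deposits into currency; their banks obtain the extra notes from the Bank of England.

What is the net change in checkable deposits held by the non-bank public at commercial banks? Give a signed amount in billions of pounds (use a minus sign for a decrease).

Bank of England balance sheet:
  Assets:      Securities −£239B, Foreign assets +£298B
  Liabilities: Bank reserves −£368B, Currency in circulation +£427B
Commercial banking system:
  Assets:      Reserves at CB −£368B, Foreign assets −£298B
  Liabilities: Checkable deposits −£666B
So the change in checkable deposits held by the non-bank public at commercial banks is -£666 billion.

-£666 billion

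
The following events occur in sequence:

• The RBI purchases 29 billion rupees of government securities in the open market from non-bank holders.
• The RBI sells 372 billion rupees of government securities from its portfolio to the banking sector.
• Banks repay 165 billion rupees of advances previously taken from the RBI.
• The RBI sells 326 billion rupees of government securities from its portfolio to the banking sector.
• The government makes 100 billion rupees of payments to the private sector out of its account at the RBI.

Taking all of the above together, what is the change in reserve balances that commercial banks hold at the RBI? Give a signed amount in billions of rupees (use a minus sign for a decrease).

-734 billion

Asset purchase (from non-banks) 29 billion rupees: the RBI pays by crediting reserve accounts → +29B.
OMO sale (to banks) 372 billion rupees: the buying banks pay out of their reserve balances → −372B.
Discount-window repayment 165 billion rupees: repayment is debited from reserves → −165B.
OMO sale (to banks) 326 billion rupees: the buying banks pay out of their reserve balances → −326B.
Government spending 100 billion rupees: government payments flow into bank reserve accounts → +100B.
Net: 29 − 372 − 165 − 326 + 100 = -734 billion.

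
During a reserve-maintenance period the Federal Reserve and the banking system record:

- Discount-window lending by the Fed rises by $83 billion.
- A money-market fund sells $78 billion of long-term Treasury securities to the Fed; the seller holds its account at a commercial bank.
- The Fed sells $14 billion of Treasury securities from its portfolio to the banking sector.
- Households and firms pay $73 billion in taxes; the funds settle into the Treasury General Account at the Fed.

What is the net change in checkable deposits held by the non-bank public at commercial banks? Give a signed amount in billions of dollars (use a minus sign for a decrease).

+$5 billion

Discount-window loan $83 billion: the counterparty is a bank, so public deposits are unchanged → 0.
Asset purchase (from non-banks) $78 billion: non-bank counterparties' bank balances rise → +$78B.
OMO sale (to banks) $14 billion: the counterparty is a bank, so public deposits are unchanged → 0.
Government account inflow $73 billion: non-bank counterparties' bank balances fall → −$73B.
Net: 0 + 78 + 0 − 73 = +$5 billion.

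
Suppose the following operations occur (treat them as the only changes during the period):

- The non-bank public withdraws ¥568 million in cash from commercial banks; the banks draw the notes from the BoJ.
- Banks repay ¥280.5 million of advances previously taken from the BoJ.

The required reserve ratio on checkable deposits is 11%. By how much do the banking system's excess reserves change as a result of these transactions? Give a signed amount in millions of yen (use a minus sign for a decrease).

Currency withdrawal ¥568 million: reserves −¥568M, deposits −¥568M.
Discount-window repayment ¥280.5 million: reserves −¥280.5M, deposits 0.
Totals: Δreserves = −¥848.5M, Δdeposits = −¥568M.
Δrequired reserves = 11% × −¥568M = −¥62.48M.
Δexcess reserves = Δreserves − Δrequired = −¥848.5M − (−¥62.48M) = -¥786.02 million.

-¥786.02 million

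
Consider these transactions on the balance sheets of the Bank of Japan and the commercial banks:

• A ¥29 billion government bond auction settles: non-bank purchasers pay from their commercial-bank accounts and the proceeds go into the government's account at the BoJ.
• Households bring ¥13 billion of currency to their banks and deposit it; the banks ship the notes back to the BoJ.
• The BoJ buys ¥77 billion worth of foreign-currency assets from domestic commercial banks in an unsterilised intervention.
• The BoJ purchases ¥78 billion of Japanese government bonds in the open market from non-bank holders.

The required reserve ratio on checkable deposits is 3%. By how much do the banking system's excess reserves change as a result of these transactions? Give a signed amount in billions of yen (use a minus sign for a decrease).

Government account inflow ¥29 billion: reserves −¥29B, deposits −¥29B.
Currency deposit ¥13 billion: reserves +¥13B, deposits +¥13B.
FX purchase ¥77 billion: reserves +¥77B, deposits 0.
Asset purchase (from non-banks) ¥78 billion: reserves +¥78B, deposits +¥78B.
Totals: Δreserves = +¥139B, Δdeposits = +¥62B.
Δrequired reserves = 3% × +¥62B = +¥1.86B.
Δexcess reserves = Δreserves − Δrequired = +¥139B − (+¥1.86B) = +¥137.14 billion.

+¥137.14 billion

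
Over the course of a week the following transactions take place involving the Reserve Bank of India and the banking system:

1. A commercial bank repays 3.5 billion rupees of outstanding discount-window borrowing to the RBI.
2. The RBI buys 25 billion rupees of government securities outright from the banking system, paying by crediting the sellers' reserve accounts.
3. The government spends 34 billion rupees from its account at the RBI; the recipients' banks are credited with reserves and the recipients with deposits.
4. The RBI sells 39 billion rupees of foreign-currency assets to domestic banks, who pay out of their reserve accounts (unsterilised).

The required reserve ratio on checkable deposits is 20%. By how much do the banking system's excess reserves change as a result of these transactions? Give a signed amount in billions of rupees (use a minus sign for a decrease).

Discount-window repayment 3.5 billion rupees: reserves −3.5B, deposits 0.
OMO purchase (from banks) 25 billion rupees: reserves +25B, deposits 0.
Government spending 34 billion rupees: reserves +34B, deposits +34B.
FX sale 39 billion rupees: reserves −39B, deposits 0.
Totals: Δreserves = +16.5B, Δdeposits = +34B.
Δrequired reserves = 20% × +34B = +6.8B.
Δexcess reserves = Δreserves − Δrequired = +16.5B − (+6.8B) = +9.7 billion.

+9.7 billion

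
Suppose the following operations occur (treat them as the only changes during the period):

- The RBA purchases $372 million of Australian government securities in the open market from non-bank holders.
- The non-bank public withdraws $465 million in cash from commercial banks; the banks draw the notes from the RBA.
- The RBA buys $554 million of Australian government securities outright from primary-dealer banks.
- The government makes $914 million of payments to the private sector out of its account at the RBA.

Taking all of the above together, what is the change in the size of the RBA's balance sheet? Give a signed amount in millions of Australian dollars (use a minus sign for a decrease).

+$926 million

Asset purchase (from non-banks) $372 million: an RBA asset is acquired → +$372M.
Currency withdrawal $465 million: only the composition of liabilities changes → 0.
OMO purchase (from banks) $554 million: an RBA asset is acquired → +$554M.
Government spending $914 million: only the composition of liabilities changes → 0.
Net: 372 + 0 + 554 + 0 = +$926 million.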